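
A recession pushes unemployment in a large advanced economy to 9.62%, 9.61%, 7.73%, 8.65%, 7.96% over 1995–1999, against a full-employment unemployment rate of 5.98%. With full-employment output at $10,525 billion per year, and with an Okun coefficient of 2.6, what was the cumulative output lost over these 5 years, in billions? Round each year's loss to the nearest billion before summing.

Year 1995: gap = -2.6 × (9.62 - 5.98) = -9.464%, loss ≈ 10525 × 9.464/100 ≈ 996.
Year 1996: gap = -2.6 × (9.61 - 5.98) = -9.438%, loss ≈ 10525 × 9.438/100 ≈ 993.
Year 1997: gap = -2.6 × (7.73 - 5.98) = -4.55%, loss ≈ 10525 × 4.55/100 ≈ 479.
Year 1998: gap = -2.6 × (8.65 - 5.98) = -6.942%, loss ≈ 10525 × 6.942/100 ≈ 731.
Year 1999: gap = -2.6 × (7.96 - 5.98) = -5.148%, loss ≈ 10525 × 5.148/100 ≈ 542.
Total lost output = 996 + 993 + 479 + 731 + 542 = 3741 billion.

$3,741 billion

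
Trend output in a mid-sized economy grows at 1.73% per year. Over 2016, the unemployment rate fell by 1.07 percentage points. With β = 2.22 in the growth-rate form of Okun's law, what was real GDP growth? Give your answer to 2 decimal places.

4.11%

Growth-rate Okun's law: g_Y = g_Y* - β × Δu.
g_Y = 1.73 - 2.22 × (-1.07) = 1.73 + 2.3754 = 4.1054%, i.e. 4.11% to 2 d.p.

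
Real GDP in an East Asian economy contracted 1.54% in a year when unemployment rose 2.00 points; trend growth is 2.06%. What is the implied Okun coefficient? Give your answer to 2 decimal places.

Growth form: g_Y = g_Y* - β × Δu, so β = (g_Y* - g_Y)/Δu.
β = (2.06 + 1.54)/2.00 = 3.6/2.00 = 1.80.

β ≈ 1.80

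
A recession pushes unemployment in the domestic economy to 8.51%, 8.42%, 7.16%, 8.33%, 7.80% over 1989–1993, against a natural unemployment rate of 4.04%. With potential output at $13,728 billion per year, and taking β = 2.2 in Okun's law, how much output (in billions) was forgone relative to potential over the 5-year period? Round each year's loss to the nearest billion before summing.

Year 1989: gap = -2.2 × (8.51 - 4.04) = -9.834%, loss ≈ 13728 × 9.834/100 ≈ 1350.
Year 1990: gap = -2.2 × (8.42 - 4.04) = -9.636%, loss ≈ 13728 × 9.636/100 ≈ 1323.
Year 1991: gap = -2.2 × (7.16 - 4.04) = -6.864%, loss ≈ 13728 × 6.864/100 ≈ 942.
Year 1992: gap = -2.2 × (8.33 - 4.04) = -9.438%, loss ≈ 13728 × 9.438/100 ≈ 1296.
Year 1993: gap = -2.2 × (7.8 - 4.04) = -8.272%, loss ≈ 13728 × 8.272/100 ≈ 1136.
Total lost output = 1350 + 1323 + 942 + 1296 + 1136 = 6047 billion.

$6,047 billion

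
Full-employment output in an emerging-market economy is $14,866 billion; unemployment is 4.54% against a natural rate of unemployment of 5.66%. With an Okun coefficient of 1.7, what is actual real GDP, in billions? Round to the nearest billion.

Unemployment gap = 4.54 - 5.66 = -1.12 points, so the output gap is -1.7 × (-1.12) = 1.904%.
Actual GDP = 14866 × (1 + 1.904/100) = 14866 × 1.01904 ≈ 15149 billion.

$15,149 billion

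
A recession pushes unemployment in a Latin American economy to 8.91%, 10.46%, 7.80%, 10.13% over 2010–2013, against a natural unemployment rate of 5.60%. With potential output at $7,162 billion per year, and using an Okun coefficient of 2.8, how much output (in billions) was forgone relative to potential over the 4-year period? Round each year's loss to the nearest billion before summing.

Year 2010: gap = -2.8 × (8.91 - 5.6) = -9.268%, loss ≈ 7162 × 9.268/100 ≈ 664.
Year 2011: gap = -2.8 × (10.46 - 5.6) = -13.608%, loss ≈ 7162 × 13.608/100 ≈ 975.
Year 2012: gap = -2.8 × (7.8 - 5.6) = -6.16%, loss ≈ 7162 × 6.16/100 ≈ 441.
Year 2013: gap = -2.8 × (10.13 - 5.6) = -12.684%, loss ≈ 7162 × 12.684/100 ≈ 908.
Total lost output = 664 + 975 + 441 + 908 = 2988 billion.

$2,988 billion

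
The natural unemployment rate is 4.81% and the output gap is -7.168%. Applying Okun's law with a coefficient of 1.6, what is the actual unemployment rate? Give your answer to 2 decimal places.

From Okun's law, u - u* = -(output gap)/β = -(-7.168)/1.6 = 4.48 points.
So u = 4.81 + 4.48 = 9.29%.

9.29%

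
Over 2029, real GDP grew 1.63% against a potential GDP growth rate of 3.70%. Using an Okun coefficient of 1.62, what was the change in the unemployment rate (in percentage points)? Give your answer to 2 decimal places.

Growth-rate Okun's law: g_Y = g_Y* - β × Δu, so Δu = (g_Y* - g_Y)/β.
Δu = (3.7 - 1.63)/1.62 = 2.07/1.62 = 1.28 percentage points.

1.28 percentage points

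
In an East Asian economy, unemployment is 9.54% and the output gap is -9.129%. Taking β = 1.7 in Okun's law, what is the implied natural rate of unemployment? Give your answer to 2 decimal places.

From Okun's law, u - u* = -(output gap)/β = -(-9.129)/1.7 = 5.37 points.
So u* = 9.54 - 5.37 = 4.17%.

4.17%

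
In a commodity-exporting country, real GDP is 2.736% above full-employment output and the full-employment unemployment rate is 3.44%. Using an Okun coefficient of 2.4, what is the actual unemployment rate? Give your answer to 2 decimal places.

2.30%

From Okun's law, u - u* = -(output gap)/β = -(2.736)/2.4 = -1.14 points.
So u = 3.44 - 1.14 = 2.30%.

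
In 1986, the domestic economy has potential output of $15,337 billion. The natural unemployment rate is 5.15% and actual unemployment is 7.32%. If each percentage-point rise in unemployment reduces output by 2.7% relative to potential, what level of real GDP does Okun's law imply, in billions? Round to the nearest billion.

$14,438 billion

Unemployment gap = 7.32 - 5.15 = 2.17 points, so the output gap is -2.7 × 2.17 = -5.859%.
Actual GDP = 15337 × (1 - 5.859/100) = 15337 × 0.94141 ≈ 14438 billion.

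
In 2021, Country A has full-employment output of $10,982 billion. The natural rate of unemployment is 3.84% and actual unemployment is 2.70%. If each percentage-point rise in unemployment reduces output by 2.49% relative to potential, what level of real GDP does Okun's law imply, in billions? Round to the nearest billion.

Unemployment gap = 2.7 - 3.84 = -1.14 points, so the output gap is -2.49 × (-1.14) = 2.8386%.
Actual GDP = 10982 × (1 + 2.8386/100) = 10982 × 1.028386 ≈ 11294 billion.

$11,294 billion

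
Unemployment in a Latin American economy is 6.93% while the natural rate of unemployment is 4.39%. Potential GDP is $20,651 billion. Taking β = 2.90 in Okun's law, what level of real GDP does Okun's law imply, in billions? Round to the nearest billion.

$19,130 billion

Unemployment gap = 6.93 - 4.39 = 2.54 points, so the output gap is -2.9 × 2.54 = -7.366%.
Actual GDP = 20651 × (1 - 7.366/100) = 20651 × 0.92634 ≈ 19130 billion.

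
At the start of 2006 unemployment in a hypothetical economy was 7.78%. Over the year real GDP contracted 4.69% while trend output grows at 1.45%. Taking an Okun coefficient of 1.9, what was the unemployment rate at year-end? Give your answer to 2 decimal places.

Growth-rate Okun's law: g_Y = g_Y* - β × Δu, so Δu = (g_Y* - g_Y)/β.
Δu = (1.45 + 4.69)/1.9 = 6.14/1.9 = 3.23 percentage points.
Year-end unemployment = 7.78 + 3.23 = 11.01%.

11.01%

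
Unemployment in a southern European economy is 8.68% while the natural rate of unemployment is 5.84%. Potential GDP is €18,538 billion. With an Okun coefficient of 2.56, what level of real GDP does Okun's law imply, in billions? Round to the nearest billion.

Unemployment gap = 8.68 - 5.84 = 2.84 points, so the output gap is -2.56 × 2.84 = -7.2704%.
Actual GDP = 18538 × (1 - 7.2704/100) = 18538 × 0.927296 ≈ 17190 billion.

€17,190 billion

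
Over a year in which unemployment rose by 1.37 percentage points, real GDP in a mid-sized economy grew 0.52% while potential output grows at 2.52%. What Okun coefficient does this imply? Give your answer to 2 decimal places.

Growth form: g_Y = g_Y* - β × Δu, so β = (g_Y* - g_Y)/Δu.
β = (2.52 - 0.52)/1.37 = 2/1.37 = 1.46.

β ≈ 1.46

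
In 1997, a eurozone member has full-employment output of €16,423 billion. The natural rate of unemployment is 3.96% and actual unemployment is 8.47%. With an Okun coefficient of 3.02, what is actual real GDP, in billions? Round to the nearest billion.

Unemployment gap = 8.47 - 3.96 = 4.51 points, so the output gap is -3.02 × 4.51 = -13.6202%.
Actual GDP = 16423 × (1 - 13.6202/100) = 16423 × 0.863798 ≈ 14186 billion.

€14,186 billion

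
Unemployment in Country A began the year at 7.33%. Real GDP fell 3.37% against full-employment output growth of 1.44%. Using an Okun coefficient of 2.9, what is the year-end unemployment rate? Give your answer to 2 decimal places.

Growth-rate Okun's law: g_Y = g_Y* - β × Δu, so Δu = (g_Y* - g_Y)/β.
Δu = (1.44 + 3.37)/2.9 = 4.81/2.9 = 1.66 percentage points.
Year-end unemployment = 7.33 + 1.66 = 8.99%.

8.99%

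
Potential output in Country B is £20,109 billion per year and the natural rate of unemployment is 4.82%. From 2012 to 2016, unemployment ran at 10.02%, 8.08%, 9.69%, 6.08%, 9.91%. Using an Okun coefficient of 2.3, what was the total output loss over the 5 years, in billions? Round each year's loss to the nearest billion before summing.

£9,102 billion

Year 2012: gap = -2.3 × (10.02 - 4.82) = -11.96%, loss ≈ 20109 × 11.96/100 ≈ 2405.
Year 2013: gap = -2.3 × (8.08 - 4.82) = -7.498%, loss ≈ 20109 × 7.498/100 ≈ 1508.
Year 2014: gap = -2.3 × (9.69 - 4.82) = -11.201%, loss ≈ 20109 × 11.201/100 ≈ 2252.
Year 2015: gap = -2.3 × (6.08 - 4.82) = -2.898%, loss ≈ 20109 × 2.898/100 ≈ 583.
Year 2016: gap = -2.3 × (9.91 - 4.82) = -11.707%, loss ≈ 20109 × 11.707/100 ≈ 2354.
Total lost output = 2405 + 1508 + 2252 + 583 + 2354 = 9102 billion.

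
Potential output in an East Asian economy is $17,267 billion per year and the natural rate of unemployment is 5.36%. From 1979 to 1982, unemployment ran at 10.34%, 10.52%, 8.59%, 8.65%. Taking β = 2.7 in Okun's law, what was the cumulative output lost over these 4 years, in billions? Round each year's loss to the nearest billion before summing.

Year 1979: gap = -2.7 × (10.34 - 5.36) = -13.446%, loss ≈ 17267 × 13.446/100 ≈ 2322.
Year 1980: gap = -2.7 × (10.52 - 5.36) = -13.932%, loss ≈ 17267 × 13.932/100 ≈ 2406.
Year 1981: gap = -2.7 × (8.59 - 5.36) = -8.721%, loss ≈ 17267 × 8.721/100 ≈ 1506.
Year 1982: gap = -2.7 × (8.65 - 5.36) = -8.883%, loss ≈ 17267 × 8.883/100 ≈ 1534.
Total lost output = 2322 + 2406 + 1506 + 1534 = 7768 billion.

$7,768 billion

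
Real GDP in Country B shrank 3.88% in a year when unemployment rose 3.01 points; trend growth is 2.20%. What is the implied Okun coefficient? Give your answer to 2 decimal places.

β ≈ 2.02

Growth form: g_Y = g_Y* - β × Δu, so β = (g_Y* - g_Y)/Δu.
β = (2.2 + 3.88)/3.01 = 6.08/3.01 = 2.02.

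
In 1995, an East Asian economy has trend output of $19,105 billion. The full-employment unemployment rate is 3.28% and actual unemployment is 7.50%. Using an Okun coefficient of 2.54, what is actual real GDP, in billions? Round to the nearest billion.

Unemployment gap = 7.5 - 3.28 = 4.22 points, so the output gap is -2.54 × 4.22 = -10.7188%.
Actual GDP = 19105 × (1 - 10.7188/100) = 19105 × 0.892812 ≈ 17057 billion.

$17,057 billion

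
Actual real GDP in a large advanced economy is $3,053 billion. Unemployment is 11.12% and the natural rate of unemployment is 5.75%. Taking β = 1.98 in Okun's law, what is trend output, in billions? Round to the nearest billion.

Unemployment gap = 11.12 - 5.75 = 5.37 points, so output gap = -1.98 × 5.37 = -10.6326%.
Since Y = Y* × (1 + gap/100), Y* = 3053/0.893674 ≈ 3416 billion.

$3,416 billion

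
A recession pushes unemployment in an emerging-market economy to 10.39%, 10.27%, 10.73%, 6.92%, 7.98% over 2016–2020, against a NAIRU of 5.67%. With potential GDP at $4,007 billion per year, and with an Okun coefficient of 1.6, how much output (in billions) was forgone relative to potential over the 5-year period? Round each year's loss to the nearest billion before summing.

Year 2016: gap = -1.6 × (10.39 - 5.67) = -7.552%, loss ≈ 4007 × 7.552/100 ≈ 303.
Year 2017: gap = -1.6 × (10.27 - 5.67) = -7.36%, loss ≈ 4007 × 7.36/100 ≈ 295.
Year 2018: gap = -1.6 × (10.73 - 5.67) = -8.096%, loss ≈ 4007 × 8.096/100 ≈ 324.
Year 2019: gap = -1.6 × (6.92 - 5.67) = -2%, loss ≈ 4007 × 2/100 ≈ 80.
Year 2020: gap = -1.6 × (7.98 - 5.67) = -3.696%, loss ≈ 4007 × 3.696/100 ≈ 148.
Total lost output = 303 + 295 + 324 + 80 + 148 = 1150 billion.

$1,150 billion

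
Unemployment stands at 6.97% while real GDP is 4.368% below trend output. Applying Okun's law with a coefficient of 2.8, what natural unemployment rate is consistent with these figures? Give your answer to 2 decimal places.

From Okun's law, u - u* = -(output gap)/β = -(-4.368)/2.8 = 1.56 points.
So u* = 6.97 - 1.56 = 5.41%.

5.41%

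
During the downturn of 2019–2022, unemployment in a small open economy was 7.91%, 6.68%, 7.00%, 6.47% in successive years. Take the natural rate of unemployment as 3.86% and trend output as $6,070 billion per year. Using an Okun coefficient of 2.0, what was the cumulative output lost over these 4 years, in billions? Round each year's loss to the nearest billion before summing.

Year 2019: gap = -2.0 × (7.91 - 3.86) = -8.1%, loss ≈ 6070 × 8.1/100 ≈ 492.
Year 2020: gap = -2.0 × (6.68 - 3.86) = -5.64%, loss ≈ 6070 × 5.64/100 ≈ 342.
Year 2021: gap = -2.0 × (7 - 3.86) = -6.28%, loss ≈ 6070 × 6.28/100 ≈ 381.
Year 2022: gap = -2.0 × (6.47 - 3.86) = -5.22%, loss ≈ 6070 × 5.22/100 ≈ 317.
Total lost output = 492 + 342 + 381 + 317 = 1532 billion.

$1,532 billion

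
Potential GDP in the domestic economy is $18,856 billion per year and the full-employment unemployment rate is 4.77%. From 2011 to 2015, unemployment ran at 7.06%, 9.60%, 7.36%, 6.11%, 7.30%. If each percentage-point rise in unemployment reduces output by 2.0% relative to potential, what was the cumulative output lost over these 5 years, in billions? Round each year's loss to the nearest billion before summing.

Year 2011: gap = -2.0 × (7.06 - 4.77) = -4.58%, loss ≈ 18856 × 4.58/100 ≈ 864.
Year 2012: gap = -2.0 × (9.6 - 4.77) = -9.66%, loss ≈ 18856 × 9.66/100 ≈ 1821.
Year 2013: gap = -2.0 × (7.36 - 4.77) = -5.18%, loss ≈ 18856 × 5.18/100 ≈ 977.
Year 2014: gap = -2.0 × (6.11 - 4.77) = -2.68%, loss ≈ 18856 × 2.68/100 ≈ 505.
Year 2015: gap = -2.0 × (7.3 - 4.77) = -5.06%, loss ≈ 18856 × 5.06/100 ≈ 954.
Total lost output = 864 + 1821 + 977 + 505 + 954 = 5121 billion.

$5,121 billion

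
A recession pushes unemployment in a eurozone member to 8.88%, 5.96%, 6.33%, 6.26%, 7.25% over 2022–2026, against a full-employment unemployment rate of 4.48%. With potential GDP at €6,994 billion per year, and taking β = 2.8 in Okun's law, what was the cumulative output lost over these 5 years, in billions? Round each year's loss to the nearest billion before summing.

€2,405 billion

Year 2022: gap = -2.8 × (8.88 - 4.48) = -12.32%, loss ≈ 6994 × 12.32/100 ≈ 862.
Year 2023: gap = -2.8 × (5.96 - 4.48) = -4.144%, loss ≈ 6994 × 4.144/100 ≈ 290.
Year 2024: gap = -2.8 × (6.33 - 4.48) = -5.18%, loss ≈ 6994 × 5.18/100 ≈ 362.
Year 2025: gap = -2.8 × (6.26 - 4.48) = -4.984%, loss ≈ 6994 × 4.984/100 ≈ 349.
Year 2026: gap = -2.8 × (7.25 - 4.48) = -7.756%, loss ≈ 6994 × 7.756/100 ≈ 542.
Total lost output = 862 + 290 + 362 + 349 + 542 = 2405 billion.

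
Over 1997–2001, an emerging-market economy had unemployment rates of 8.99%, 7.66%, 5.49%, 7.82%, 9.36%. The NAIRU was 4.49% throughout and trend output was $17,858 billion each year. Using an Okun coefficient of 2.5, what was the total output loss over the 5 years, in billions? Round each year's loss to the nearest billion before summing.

$7,531 billion

Year 1997: gap = -2.5 × (8.99 - 4.49) = -11.25%, loss ≈ 17858 × 11.25/100 ≈ 2009.
Year 1998: gap = -2.5 × (7.66 - 4.49) = -7.925%, loss ≈ 17858 × 7.925/100 ≈ 1415.
Year 1999: gap = -2.5 × (5.49 - 4.49) = -2.5%, loss ≈ 17858 × 2.5/100 ≈ 446.
Year 2000: gap = -2.5 × (7.82 - 4.49) = -8.325%, loss ≈ 17858 × 8.325/100 ≈ 1487.
Year 2001: gap = -2.5 × (9.36 - 4.49) = -12.175%, loss ≈ 17858 × 12.175/100 ≈ 2174.
Total lost output = 2009 + 1415 + 446 + 1487 + 2174 = 7531 billion.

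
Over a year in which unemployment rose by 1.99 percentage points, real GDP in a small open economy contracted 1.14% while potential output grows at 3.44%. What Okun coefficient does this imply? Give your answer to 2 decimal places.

β ≈ 2.30

Growth form: g_Y = g_Y* - β × Δu, so β = (g_Y* - g_Y)/Δu.
β = (3.44 + 1.14)/1.99 = 4.58/1.99 = 2.30.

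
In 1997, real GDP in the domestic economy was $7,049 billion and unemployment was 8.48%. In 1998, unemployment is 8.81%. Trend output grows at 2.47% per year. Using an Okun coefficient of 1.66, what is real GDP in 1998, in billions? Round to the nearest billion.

$7,184 billion

Δu = 8.81 - 8.48 = 0.33 points.
Okun's law (growth form): g_Y = g_Y* - β × Δu = 2.47 - 1.66 × (0.33) = 2.47 - 0.5478 = 1.9222%.
Real GDP in the next year = 7049 × (1 + 1.9222/100) = 7049 × 1.019222 ≈ 7184 billion.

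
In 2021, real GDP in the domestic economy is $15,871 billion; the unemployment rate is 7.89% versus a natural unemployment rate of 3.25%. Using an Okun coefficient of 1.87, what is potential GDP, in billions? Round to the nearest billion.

Unemployment gap = 7.89 - 3.25 = 4.64 points, so output gap = -1.87 × 4.64 = -8.6768%.
Since Y = Y* × (1 + gap/100), Y* = 15871/0.913232 ≈ 17379 billion.

$17,379 billion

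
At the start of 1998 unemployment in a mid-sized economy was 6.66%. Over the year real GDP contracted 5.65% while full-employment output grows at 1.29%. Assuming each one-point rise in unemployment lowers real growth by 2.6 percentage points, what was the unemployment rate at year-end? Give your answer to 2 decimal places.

9.33%

Growth-rate Okun's law: g_Y = g_Y* - β × Δu, so Δu = (g_Y* - g_Y)/β.
Δu = (1.29 + 5.65)/2.6 = 6.94/2.6 = 2.67 percentage points.
Year-end unemployment = 6.66 + 2.67 = 9.33%.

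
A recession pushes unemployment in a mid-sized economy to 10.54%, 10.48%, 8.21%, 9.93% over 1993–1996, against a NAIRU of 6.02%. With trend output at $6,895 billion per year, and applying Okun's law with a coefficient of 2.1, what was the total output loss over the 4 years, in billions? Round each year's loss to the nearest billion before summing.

Year 1993: gap = -2.1 × (10.54 - 6.02) = -9.492%, loss ≈ 6895 × 9.492/100 ≈ 654.
Year 1994: gap = -2.1 × (10.48 - 6.02) = -9.366%, loss ≈ 6895 × 9.366/100 ≈ 646.
Year 1995: gap = -2.1 × (8.21 - 6.02) = -4.599%, loss ≈ 6895 × 4.599/100 ≈ 317.
Year 1996: gap = -2.1 × (9.93 - 6.02) = -8.211%, loss ≈ 6895 × 8.211/100 ≈ 566.
Total lost output = 654 + 646 + 317 + 566 = 2183 billion.

$2,183 billion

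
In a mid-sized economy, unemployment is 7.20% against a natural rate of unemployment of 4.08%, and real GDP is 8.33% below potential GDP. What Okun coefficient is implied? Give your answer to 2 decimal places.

Okun's law: output gap = -β × (u - u*).
-8.33 = -β × (7.2 - 4.08) = -β × 3.12, so β = 8.33/3.12 = 2.67.

β ≈ 2.67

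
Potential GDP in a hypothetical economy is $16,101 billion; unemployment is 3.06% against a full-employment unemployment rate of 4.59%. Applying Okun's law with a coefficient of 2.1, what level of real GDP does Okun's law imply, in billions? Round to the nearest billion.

Unemployment gap = 3.06 - 4.59 = -1.53 points, so the output gap is -2.1 × (-1.53) = 3.213%.
Actual GDP = 16101 × (1 + 3.213/100) = 16101 × 1.03213 ≈ 16618 billion.

$16,618 billion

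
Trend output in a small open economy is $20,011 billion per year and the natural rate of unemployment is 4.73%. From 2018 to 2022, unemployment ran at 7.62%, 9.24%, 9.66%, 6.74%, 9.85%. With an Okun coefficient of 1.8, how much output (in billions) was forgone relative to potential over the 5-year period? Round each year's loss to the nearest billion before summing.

$7,009 billion

Year 2018: gap = -1.8 × (7.62 - 4.73) = -5.202%, loss ≈ 20011 × 5.202/100 ≈ 1041.
Year 2019: gap = -1.8 × (9.24 - 4.73) = -8.118%, loss ≈ 20011 × 8.118/100 ≈ 1624.
Year 2020: gap = -1.8 × (9.66 - 4.73) = -8.874%, loss ≈ 20011 × 8.874/100 ≈ 1776.
Year 2021: gap = -1.8 × (6.74 - 4.73) = -3.618%, loss ≈ 20011 × 3.618/100 ≈ 724.
Year 2022: gap = -1.8 × (9.85 - 4.73) = -9.216%, loss ≈ 20011 × 9.216/100 ≈ 1844.
Total lost output = 1041 + 1624 + 1776 + 724 + 1844 = 7009 billion.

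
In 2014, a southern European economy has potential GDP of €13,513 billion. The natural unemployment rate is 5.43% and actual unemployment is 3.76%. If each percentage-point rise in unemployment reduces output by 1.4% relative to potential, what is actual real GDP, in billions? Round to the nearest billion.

€13,829 billion

Unemployment gap = 3.76 - 5.43 = -1.67 points, so the output gap is -1.4 × (-1.67) = 2.338%.
Actual GDP = 13513 × (1 + 2.338/100) = 13513 × 1.02338 ≈ 13829 billion.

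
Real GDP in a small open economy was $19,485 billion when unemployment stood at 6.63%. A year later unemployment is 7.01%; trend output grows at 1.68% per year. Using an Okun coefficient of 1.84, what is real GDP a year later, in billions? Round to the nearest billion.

$19,676 billion

Δu = 7.01 - 6.63 = 0.38 points.
Okun's law (growth form): g_Y = g_Y* - β × Δu = 1.68 - 1.84 × (0.38) = 1.68 - 0.6992 = 0.9808%.
Real GDP in the next year = 19485 × (1 + 0.9808/100) = 19485 × 1.009808 ≈ 19676 billion.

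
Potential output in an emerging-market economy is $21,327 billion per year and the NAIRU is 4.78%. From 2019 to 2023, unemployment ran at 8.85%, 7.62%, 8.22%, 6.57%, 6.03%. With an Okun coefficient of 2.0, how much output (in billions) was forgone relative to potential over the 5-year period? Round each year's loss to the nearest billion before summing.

$5,711 billion

Year 2019: gap = -2.0 × (8.85 - 4.78) = -8.14%, loss ≈ 21327 × 8.14/100 ≈ 1736.
Year 2020: gap = -2.0 × (7.62 - 4.78) = -5.68%, loss ≈ 21327 × 5.68/100 ≈ 1211.
Year 2021: gap = -2.0 × (8.22 - 4.78) = -6.88%, loss ≈ 21327 × 6.88/100 ≈ 1467.
Year 2022: gap = -2.0 × (6.57 - 4.78) = -3.58%, loss ≈ 21327 × 3.58/100 ≈ 764.
Year 2023: gap = -2.0 × (6.03 - 4.78) = -2.5%, loss ≈ 21327 × 2.5/100 ≈ 533.
Total lost output = 1736 + 1211 + 1467 + 764 + 533 = 5711 billion.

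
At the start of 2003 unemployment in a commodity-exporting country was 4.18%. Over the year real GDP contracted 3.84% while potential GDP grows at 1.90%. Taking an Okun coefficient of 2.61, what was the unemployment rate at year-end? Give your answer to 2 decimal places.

6.38%

Growth-rate Okun's law: g_Y = g_Y* - β × Δu, so Δu = (g_Y* - g_Y)/β.
Δu = (1.9 + 3.84)/2.61 = 5.74/2.61 = 2.20 percentage points.
Year-end unemployment = 4.18 + 2.2 = 6.38%.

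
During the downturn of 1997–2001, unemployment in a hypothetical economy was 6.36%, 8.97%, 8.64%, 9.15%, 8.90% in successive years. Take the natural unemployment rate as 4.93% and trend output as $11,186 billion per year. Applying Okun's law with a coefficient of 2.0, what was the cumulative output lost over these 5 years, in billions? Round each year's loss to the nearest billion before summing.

Year 1997: gap = -2.0 × (6.36 - 4.93) = -2.86%, loss ≈ 11186 × 2.86/100 ≈ 320.
Year 1998: gap = -2.0 × (8.97 - 4.93) = -8.08%, loss ≈ 11186 × 8.08/100 ≈ 904.
Year 1999: gap = -2.0 × (8.64 - 4.93) = -7.42%, loss ≈ 11186 × 7.42/100 ≈ 830.
Year 2000: gap = -2.0 × (9.15 - 4.93) = -8.44%, loss ≈ 11186 × 8.44/100 ≈ 944.
Year 2001: gap = -2.0 × (8.9 - 4.93) = -7.94%, loss ≈ 11186 × 7.94/100 ≈ 888.
Total lost output = 320 + 904 + 830 + 944 + 888 = 3886 billion.

$3,886 billion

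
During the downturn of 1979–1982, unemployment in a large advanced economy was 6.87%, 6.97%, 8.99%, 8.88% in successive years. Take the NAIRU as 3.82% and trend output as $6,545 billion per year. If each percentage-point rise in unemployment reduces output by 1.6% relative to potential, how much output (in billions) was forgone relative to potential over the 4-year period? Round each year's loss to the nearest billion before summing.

$1,720 billion

Year 1979: gap = -1.6 × (6.87 - 3.82) = -4.88%, loss ≈ 6545 × 4.88/100 ≈ 319.
Year 1980: gap = -1.6 × (6.97 - 3.82) = -5.04%, loss ≈ 6545 × 5.04/100 ≈ 330.
Year 1981: gap = -1.6 × (8.99 - 3.82) = -8.272%, loss ≈ 6545 × 8.272/100 ≈ 541.
Year 1982: gap = -1.6 × (8.88 - 3.82) = -8.096%, loss ≈ 6545 × 8.096/100 ≈ 530.
Total lost output = 319 + 330 + 541 + 530 = 1720 billion.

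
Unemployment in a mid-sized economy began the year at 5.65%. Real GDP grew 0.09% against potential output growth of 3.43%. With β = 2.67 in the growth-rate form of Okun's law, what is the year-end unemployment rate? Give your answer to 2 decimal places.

Growth-rate Okun's law: g_Y = g_Y* - β × Δu, so Δu = (g_Y* - g_Y)/β.
Δu = (3.43 - 0.09)/2.67 = 3.34/2.67 = 1.25 percentage points.
Year-end unemployment = 5.65 + 1.25 = 6.90%.

6.90%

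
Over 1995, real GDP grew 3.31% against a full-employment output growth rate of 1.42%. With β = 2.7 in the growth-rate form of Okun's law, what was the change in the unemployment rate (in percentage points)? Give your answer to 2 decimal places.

-0.70 percentage points

Growth-rate Okun's law: g_Y = g_Y* - β × Δu, so Δu = (g_Y* - g_Y)/β.
Δu = (1.42 - 3.31)/2.7 = -1.89/2.7 = -0.70 percentage points.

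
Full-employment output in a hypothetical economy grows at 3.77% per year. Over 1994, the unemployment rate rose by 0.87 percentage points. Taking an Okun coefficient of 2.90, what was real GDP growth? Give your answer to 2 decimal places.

1.25%

Growth-rate Okun's law: g_Y = g_Y* - β × Δu.
g_Y = 3.77 - 2.90 × (0.87) = 3.77 - 2.523 = 1.247%, i.e. 1.25% to 2 d.p.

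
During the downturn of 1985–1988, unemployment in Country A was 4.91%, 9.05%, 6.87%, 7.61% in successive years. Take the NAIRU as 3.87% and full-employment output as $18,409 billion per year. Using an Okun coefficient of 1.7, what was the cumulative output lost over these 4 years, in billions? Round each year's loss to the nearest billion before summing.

$4,055 billion

Year 1985: gap = -1.7 × (4.91 - 3.87) = -1.768%, loss ≈ 18409 × 1.768/100 ≈ 325.
Year 1986: gap = -1.7 × (9.05 - 3.87) = -8.806%, loss ≈ 18409 × 8.806/100 ≈ 1621.
Year 1987: gap = -1.7 × (6.87 - 3.87) = -5.1%, loss ≈ 18409 × 5.1/100 ≈ 939.
Year 1988: gap = -1.7 × (7.61 - 3.87) = -6.358%, loss ≈ 18409 × 6.358/100 ≈ 1170.
Total lost output = 325 + 1621 + 939 + 1170 = 4055 billion.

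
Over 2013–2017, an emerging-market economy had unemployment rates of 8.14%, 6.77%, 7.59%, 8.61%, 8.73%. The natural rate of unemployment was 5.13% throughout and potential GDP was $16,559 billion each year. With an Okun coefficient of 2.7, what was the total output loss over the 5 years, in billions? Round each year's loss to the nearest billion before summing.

Year 2013: gap = -2.7 × (8.14 - 5.13) = -8.127%, loss ≈ 16559 × 8.127/100 ≈ 1346.
Year 2014: gap = -2.7 × (6.77 - 5.13) = -4.428%, loss ≈ 16559 × 4.428/100 ≈ 733.
Year 2015: gap = -2.7 × (7.59 - 5.13) = -6.642%, loss ≈ 16559 × 6.642/100 ≈ 1100.
Year 2016: gap = -2.7 × (8.61 - 5.13) = -9.396%, loss ≈ 16559 × 9.396/100 ≈ 1556.
Year 2017: gap = -2.7 × (8.73 - 5.13) = -9.72%, loss ≈ 16559 × 9.72/100 ≈ 1610.
Total lost output = 1346 + 733 + 1100 + 1556 + 1610 = 6345 billion.

$6,345 billion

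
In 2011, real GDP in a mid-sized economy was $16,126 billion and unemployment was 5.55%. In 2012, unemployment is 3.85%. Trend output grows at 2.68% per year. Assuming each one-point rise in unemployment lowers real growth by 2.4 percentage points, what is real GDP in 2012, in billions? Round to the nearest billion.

$17,216 billion

Δu = 3.85 - 5.55 = -1.7 points.
Okun's law (growth form): g_Y = g_Y* - β × Δu = 2.68 - 2.4 × (-1.70) = 2.68 + 4.08 = 6.76%.
Real GDP in the next year = 16126 × (1 + 6.76/100) = 16126 × 1.0676 ≈ 17216 billion.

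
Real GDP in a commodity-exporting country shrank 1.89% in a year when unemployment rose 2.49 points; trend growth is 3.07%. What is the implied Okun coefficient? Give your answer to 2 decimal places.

β ≈ 1.99

Growth form: g_Y = g_Y* - β × Δu, so β = (g_Y* - g_Y)/Δu.
β = (3.07 + 1.89)/2.49 = 4.96/2.49 = 1.99.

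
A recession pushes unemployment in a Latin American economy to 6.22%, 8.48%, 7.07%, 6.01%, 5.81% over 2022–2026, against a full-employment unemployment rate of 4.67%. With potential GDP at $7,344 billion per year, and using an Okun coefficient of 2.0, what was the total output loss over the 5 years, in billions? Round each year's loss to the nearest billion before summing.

$1,505 billion

Year 2022: gap = -2.0 × (6.22 - 4.67) = -3.1%, loss ≈ 7344 × 3.1/100 ≈ 228.
Year 2023: gap = -2.0 × (8.48 - 4.67) = -7.62%, loss ≈ 7344 × 7.62/100 ≈ 560.
Year 2024: gap = -2.0 × (7.07 - 4.67) = -4.8%, loss ≈ 7344 × 4.8/100 ≈ 353.
Year 2025: gap = -2.0 × (6.01 - 4.67) = -2.68%, loss ≈ 7344 × 2.68/100 ≈ 197.
Year 2026: gap = -2.0 × (5.81 - 4.67) = -2.28%, loss ≈ 7344 × 2.28/100 ≈ 167.
Total lost output = 228 + 560 + 353 + 197 + 167 = 1505 billion.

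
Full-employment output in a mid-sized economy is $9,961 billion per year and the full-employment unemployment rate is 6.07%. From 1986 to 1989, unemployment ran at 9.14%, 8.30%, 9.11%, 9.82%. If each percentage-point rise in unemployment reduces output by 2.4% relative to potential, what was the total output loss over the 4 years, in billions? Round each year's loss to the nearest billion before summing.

Year 1986: gap = -2.4 × (9.14 - 6.07) = -7.368%, loss ≈ 9961 × 7.368/100 ≈ 734.
Year 1987: gap = -2.4 × (8.3 - 6.07) = -5.352%, loss ≈ 9961 × 5.352/100 ≈ 533.
Year 1988: gap = -2.4 × (9.11 - 6.07) = -7.296%, loss ≈ 9961 × 7.296/100 ≈ 727.
Year 1989: gap = -2.4 × (9.82 - 6.07) = -9%, loss ≈ 9961 × 9/100 ≈ 896.
Total lost output = 734 + 533 + 727 + 896 = 2890 billion.

$2,890 billion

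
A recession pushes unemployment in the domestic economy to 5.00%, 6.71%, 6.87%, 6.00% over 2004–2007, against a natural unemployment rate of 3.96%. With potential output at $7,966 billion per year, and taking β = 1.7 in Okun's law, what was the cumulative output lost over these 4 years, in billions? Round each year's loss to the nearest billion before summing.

$1,183 billion

Year 2004: gap = -1.7 × (5 - 3.96) = -1.768%, loss ≈ 7966 × 1.768/100 ≈ 141.
Year 2005: gap = -1.7 × (6.71 - 3.96) = -4.675%, loss ≈ 7966 × 4.675/100 ≈ 372.
Year 2006: gap = -1.7 × (6.87 - 3.96) = -4.947%, loss ≈ 7966 × 4.947/100 ≈ 394.
Year 2007: gap = -1.7 × (6 - 3.96) = -3.468%, loss ≈ 7966 × 3.468/100 ≈ 276.
Total lost output = 141 + 372 + 394 + 276 = 1183 billion.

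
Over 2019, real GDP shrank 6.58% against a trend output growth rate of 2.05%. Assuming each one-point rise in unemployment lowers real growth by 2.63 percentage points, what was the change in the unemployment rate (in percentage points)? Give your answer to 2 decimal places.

Growth-rate Okun's law: g_Y = g_Y* - β × Δu, so Δu = (g_Y* - g_Y)/β.
Δu = (2.05 + 6.58)/2.63 = 8.63/2.63 = 3.28 percentage points.

3.28 percentage points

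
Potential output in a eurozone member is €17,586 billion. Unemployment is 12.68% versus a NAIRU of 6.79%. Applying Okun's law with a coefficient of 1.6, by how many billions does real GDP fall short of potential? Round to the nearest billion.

Output gap = -1.6 × (12.68 - 6.79) = -1.6 × 5.89 = -9.424%.
Actual GDP ≈ 17586 × 0.90576 ≈ 15929 billion, so the shortfall is 17586 - 15929 = 1657 billion.

€1,657 billion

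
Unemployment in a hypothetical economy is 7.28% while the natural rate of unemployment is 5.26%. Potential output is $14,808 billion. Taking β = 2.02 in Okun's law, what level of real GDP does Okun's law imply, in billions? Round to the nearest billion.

Unemployment gap = 7.28 - 5.26 = 2.02 points, so the output gap is -2.02 × 2.02 = -4.0804%.
Actual GDP = 14808 × (1 - 4.0804/100) = 14808 × 0.959196 ≈ 14204 billion.

$14,204 billion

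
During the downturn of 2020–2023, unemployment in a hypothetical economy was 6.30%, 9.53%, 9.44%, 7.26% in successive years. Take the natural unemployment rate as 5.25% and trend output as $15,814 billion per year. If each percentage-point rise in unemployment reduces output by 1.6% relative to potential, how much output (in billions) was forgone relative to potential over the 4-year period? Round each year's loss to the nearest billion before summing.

Year 2020: gap = -1.6 × (6.3 - 5.25) = -1.68%, loss ≈ 15814 × 1.68/100 ≈ 266.
Year 2021: gap = -1.6 × (9.53 - 5.25) = -6.848%, loss ≈ 15814 × 6.848/100 ≈ 1083.
Year 2022: gap = -1.6 × (9.44 - 5.25) = -6.704%, loss ≈ 15814 × 6.704/100 ≈ 1060.
Year 2023: gap = -1.6 × (7.26 - 5.25) = -3.216%, loss ≈ 15814 × 3.216/100 ≈ 509.
Total lost output = 266 + 1083 + 1060 + 509 = 2918 billion.

$2,918 billion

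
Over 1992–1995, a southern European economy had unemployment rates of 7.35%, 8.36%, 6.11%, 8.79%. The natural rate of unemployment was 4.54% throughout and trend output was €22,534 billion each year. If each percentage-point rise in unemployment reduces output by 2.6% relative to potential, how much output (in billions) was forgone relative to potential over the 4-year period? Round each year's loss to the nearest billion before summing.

€7,294 billion

Year 1992: gap = -2.6 × (7.35 - 4.54) = -7.306%, loss ≈ 22534 × 7.306/100 ≈ 1646.
Year 1993: gap = -2.6 × (8.36 - 4.54) = -9.932%, loss ≈ 22534 × 9.932/100 ≈ 2238.
Year 1994: gap = -2.6 × (6.11 - 4.54) = -4.082%, loss ≈ 22534 × 4.082/100 ≈ 920.
Year 1995: gap = -2.6 × (8.79 - 4.54) = -11.05%, loss ≈ 22534 × 11.05/100 ≈ 2490.
Total lost output = 1646 + 2238 + 920 + 2490 = 7294 billion.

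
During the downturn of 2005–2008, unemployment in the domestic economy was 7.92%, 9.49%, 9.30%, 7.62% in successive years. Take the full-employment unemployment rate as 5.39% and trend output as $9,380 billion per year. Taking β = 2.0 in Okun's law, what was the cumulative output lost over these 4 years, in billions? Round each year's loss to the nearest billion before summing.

Year 2005: gap = -2.0 × (7.92 - 5.39) = -5.06%, loss ≈ 9380 × 5.06/100 ≈ 475.
Year 2006: gap = -2.0 × (9.49 - 5.39) = -8.2%, loss ≈ 9380 × 8.2/100 ≈ 769.
Year 2007: gap = -2.0 × (9.3 - 5.39) = -7.82%, loss ≈ 9380 × 7.82/100 ≈ 734.
Year 2008: gap = -2.0 × (7.62 - 5.39) = -4.46%, loss ≈ 9380 × 4.46/100 ≈ 418.
Total lost output = 475 + 769 + 734 + 418 = 2396 billion.

$2,396 billion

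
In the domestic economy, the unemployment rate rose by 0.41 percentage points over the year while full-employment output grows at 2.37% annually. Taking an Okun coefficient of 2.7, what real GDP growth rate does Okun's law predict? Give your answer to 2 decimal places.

1.26%

Growth-rate Okun's law: g_Y = g_Y* - β × Δu.
g_Y = 2.37 - 2.7 × (0.41) = 2.37 - 1.107 = 1.263%, i.e. 1.26% to 2 d.p.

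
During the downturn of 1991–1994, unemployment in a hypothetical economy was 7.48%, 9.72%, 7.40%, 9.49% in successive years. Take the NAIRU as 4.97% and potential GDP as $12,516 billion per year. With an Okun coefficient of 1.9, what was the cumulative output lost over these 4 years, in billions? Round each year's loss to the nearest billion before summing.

$3,380 billion

Year 1991: gap = -1.9 × (7.48 - 4.97) = -4.769%, loss ≈ 12516 × 4.769/100 ≈ 597.
Year 1992: gap = -1.9 × (9.72 - 4.97) = -9.025%, loss ≈ 12516 × 9.025/100 ≈ 1130.
Year 1993: gap = -1.9 × (7.4 - 4.97) = -4.617%, loss ≈ 12516 × 4.617/100 ≈ 578.
Year 1994: gap = -1.9 × (9.49 - 4.97) = -8.588%, loss ≈ 12516 × 8.588/100 ≈ 1075.
Total lost output = 597 + 1130 + 578 + 1075 = 3380 billion.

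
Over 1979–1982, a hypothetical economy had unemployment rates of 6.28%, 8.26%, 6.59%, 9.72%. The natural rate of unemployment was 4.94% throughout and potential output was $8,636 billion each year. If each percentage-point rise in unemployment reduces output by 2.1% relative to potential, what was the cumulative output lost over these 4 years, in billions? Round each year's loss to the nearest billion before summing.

Year 1979: gap = -2.1 × (6.28 - 4.94) = -2.814%, loss ≈ 8636 × 2.814/100 ≈ 243.
Year 1980: gap = -2.1 × (8.26 - 4.94) = -6.972%, loss ≈ 8636 × 6.972/100 ≈ 602.
Year 1981: gap = -2.1 × (6.59 - 4.94) = -3.465%, loss ≈ 8636 × 3.465/100 ≈ 299.
Year 1982: gap = -2.1 × (9.72 - 4.94) = -10.038%, loss ≈ 8636 × 10.038/100 ≈ 867.
Total lost output = 243 + 602 + 299 + 867 = 2011 billion.

$2,011 billion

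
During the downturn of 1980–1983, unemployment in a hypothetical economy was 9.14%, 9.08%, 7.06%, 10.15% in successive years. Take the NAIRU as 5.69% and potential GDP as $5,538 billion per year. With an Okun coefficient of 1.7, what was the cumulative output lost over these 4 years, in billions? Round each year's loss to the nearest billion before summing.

$1,193 billion

Year 1980: gap = -1.7 × (9.14 - 5.69) = -5.865%, loss ≈ 5538 × 5.865/100 ≈ 325.
Year 1981: gap = -1.7 × (9.08 - 5.69) = -5.763%, loss ≈ 5538 × 5.763/100 ≈ 319.
Year 1982: gap = -1.7 × (7.06 - 5.69) = -2.329%, loss ≈ 5538 × 2.329/100 ≈ 129.
Year 1983: gap = -1.7 × (10.15 - 5.69) = -7.582%, loss ≈ 5538 × 7.582/100 ≈ 420.
Total lost output = 325 + 319 + 129 + 420 = 1193 billion.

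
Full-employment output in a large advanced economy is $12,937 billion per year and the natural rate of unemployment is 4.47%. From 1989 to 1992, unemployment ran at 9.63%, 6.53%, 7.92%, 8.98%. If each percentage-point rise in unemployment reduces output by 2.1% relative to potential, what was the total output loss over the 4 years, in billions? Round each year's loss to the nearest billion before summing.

Year 1989: gap = -2.1 × (9.63 - 4.47) = -10.836%, loss ≈ 12937 × 10.836/100 ≈ 1402.
Year 1990: gap = -2.1 × (6.53 - 4.47) = -4.326%, loss ≈ 12937 × 4.326/100 ≈ 560.
Year 1991: gap = -2.1 × (7.92 - 4.47) = -7.245%, loss ≈ 12937 × 7.245/100 ≈ 937.
Year 1992: gap = -2.1 × (8.98 - 4.47) = -9.471%, loss ≈ 12937 × 9.471/100 ≈ 1225.
Total lost output = 1402 + 560 + 937 + 1225 = 4124 billion.

$4,124 billion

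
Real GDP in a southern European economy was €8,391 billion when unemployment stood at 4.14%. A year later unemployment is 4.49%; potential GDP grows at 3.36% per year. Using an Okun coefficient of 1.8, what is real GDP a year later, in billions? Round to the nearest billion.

€8,620 billion

Δu = 4.49 - 4.14 = 0.35 points.
Okun's law (growth form): g_Y = g_Y* - β × Δu = 3.36 - 1.8 × (0.35) = 3.36 - 0.63 = 2.73%.
Real GDP in the next year = 8391 × (1 + 2.73/100) = 8391 × 1.0273 ≈ 8620 billion.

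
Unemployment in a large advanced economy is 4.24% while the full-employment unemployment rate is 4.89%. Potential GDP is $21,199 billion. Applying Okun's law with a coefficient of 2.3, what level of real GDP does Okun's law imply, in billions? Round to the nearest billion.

Unemployment gap = 4.24 - 4.89 = -0.65 points, so the output gap is -2.3 × (-0.65) = 1.495%.
Actual GDP = 21199 × (1 + 1.495/100) = 21199 × 1.01495 ≈ 21516 billion.

$21,516 billion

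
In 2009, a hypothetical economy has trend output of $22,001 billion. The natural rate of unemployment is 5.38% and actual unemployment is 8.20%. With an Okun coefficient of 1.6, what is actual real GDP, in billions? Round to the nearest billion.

$21,008 billion

Unemployment gap = 8.2 - 5.38 = 2.82 points, so the output gap is -1.6 × 2.82 = -4.512%.
Actual GDP = 22001 × (1 - 4.512/100) = 22001 × 0.95488 ≈ 21008 billion.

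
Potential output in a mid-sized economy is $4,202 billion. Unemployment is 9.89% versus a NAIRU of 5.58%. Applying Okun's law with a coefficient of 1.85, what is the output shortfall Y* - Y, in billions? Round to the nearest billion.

Output gap = -1.85 × (9.89 - 5.58) = -1.85 × 4.31 = -7.9735%.
Actual GDP ≈ 4202 × 0.920265 ≈ 3867 billion, so the shortfall is 4202 - 3867 = 335 billion.

$335 billion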